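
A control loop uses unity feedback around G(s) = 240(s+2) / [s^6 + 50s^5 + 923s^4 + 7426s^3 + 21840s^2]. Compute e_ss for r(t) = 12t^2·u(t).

1092

The denominator has no term below 21840s^2 — 2 poles at s=0, type 2.
K_a = lim_{s→0} s^2·G(s) = 240·2 / 21840 = 2/91.
r(t) = 12t^2 gives R(s) = 24/s^3.
e_ss = 24/K_a = 24/(2/91) = 1092.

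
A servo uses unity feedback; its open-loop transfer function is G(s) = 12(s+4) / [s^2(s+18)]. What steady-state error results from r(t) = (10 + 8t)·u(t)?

Two free integrators in G(s): this is a type 2 system. Treating each term separately:
  • 10: tracked with zero error.
  • 8t: tracked with zero error.
Total e_ss = 0.

0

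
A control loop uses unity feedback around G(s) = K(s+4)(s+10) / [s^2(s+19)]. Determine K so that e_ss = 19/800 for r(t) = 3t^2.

120

System type = 2 (two poles at s=0).
K_a = lim_{s→0} s^2·G(s) = K·4·10 / (19) = (40/19)·K.
e_ss = 6/K_a = 19/800 ⇒ K_a = 4800/19 ⇒ K = (4800/19)/(40/19) = 120.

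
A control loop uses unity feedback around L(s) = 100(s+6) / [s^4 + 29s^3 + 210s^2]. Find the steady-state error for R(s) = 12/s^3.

Lowest-order denominator term is 210s^2, so the open loop has 2 poles at the origin → type 2 system.
K_a = lim_{s→0} s^2·L(s) = 100·6 / 210 = 20/7.
r(t) = 6t^2 gives R(s) = 12/s^3.
e_ss = 12/K_a = 12/(20/7) = 4.2.

4.2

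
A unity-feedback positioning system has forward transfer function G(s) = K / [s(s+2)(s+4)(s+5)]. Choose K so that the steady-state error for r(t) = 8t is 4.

The open loop has one pole at the origin → type 1 system.
K_v = lim_{s→0} s·G(s) = K / (2·4·5) = 0.025·K.
e_ss = 8/K_v = 4 ⇒ K_v = 2 ⇒ K = 2/0.025 = 80.

80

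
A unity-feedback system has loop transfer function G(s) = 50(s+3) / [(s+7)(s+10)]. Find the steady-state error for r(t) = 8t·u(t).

infinity

G(s) has no factors of s in the denominator, so the system is type 0.
For a type-0 system K_v = 0, so e_ss to a ramp input is unbounded.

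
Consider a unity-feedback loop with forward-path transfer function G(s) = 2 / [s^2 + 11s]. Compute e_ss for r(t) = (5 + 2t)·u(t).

The denominator has no term below 11s — 1 pole at s=0, type 1. Treating each term separately:
  • 5: tracked with zero error.
  • 2t: e_ss = 2/K_v with K_v=2/11 → 11.
Total e_ss = 11.

11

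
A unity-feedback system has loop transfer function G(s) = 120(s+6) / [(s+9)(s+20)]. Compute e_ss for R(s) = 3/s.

The open loop has no poles at the origin → type 0 system.
K_p = lim_{s→0} G(s) = 120·6 / (9·20) = 4.
e_ss = 3/(1 + K_p) = 3/5 = 0.6.

0.6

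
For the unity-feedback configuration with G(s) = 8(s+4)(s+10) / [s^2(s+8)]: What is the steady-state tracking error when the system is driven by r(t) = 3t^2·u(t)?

The open loop has two poles at the origin → type 2 system.
K_a = lim_{s→0} s^2·G(s) = 8·4·10 / (8) = 40.
r(t) = 3t^2 gives R(s) = 6/s^3.
e_ss = 6/K_a = 6/40 = 0.15.

0.15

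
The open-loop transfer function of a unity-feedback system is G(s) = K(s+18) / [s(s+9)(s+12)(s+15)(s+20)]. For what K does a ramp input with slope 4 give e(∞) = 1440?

System type = 1 (one pole at s=0).
K_v = lim_{s→0} s·G(s) = K·18 / (9·12·15·20) = (1/1800)·K.
e_ss = 4/K_v = 1440 ⇒ K_v = 1/360 ⇒ K = (1/360)/(1/1800) = 5.

5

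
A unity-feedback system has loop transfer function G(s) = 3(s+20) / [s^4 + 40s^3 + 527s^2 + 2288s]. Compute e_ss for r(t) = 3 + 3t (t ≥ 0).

114.4

The denominator has no term below 2288s — 1 pole at s=0, type 1. Taking each input component in turn:
  • 3: tracked with zero error.
  • 3t: e_ss = 3/K_v with K_v=15/572 → 114.4.
Total e_ss = 114.4.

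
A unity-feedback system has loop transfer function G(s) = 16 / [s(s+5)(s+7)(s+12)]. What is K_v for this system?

4/105

G(s) has one factor of s in the denominator, so the system is type 1.
K_v = lim_{s→0} s·G(s) = 16 / (5·7·12) = 4/105.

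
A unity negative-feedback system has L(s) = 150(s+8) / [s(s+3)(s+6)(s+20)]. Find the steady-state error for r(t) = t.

0.3

L(s) has one factor of s in the denominator, so the system is type 1.
K_v = lim_{s→0} s·L(s) = 150·8 / (3·6·20) = 10/3.
e_ss = 1/K_v = 1/(10/3) = 0.3.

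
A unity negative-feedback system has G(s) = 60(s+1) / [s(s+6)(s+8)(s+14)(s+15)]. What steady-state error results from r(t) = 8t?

The open loop has one pole at the origin → type 1 system.
K_v = lim_{s→0} s·G(s) = 60·1 / (6·8·14·15) = 1/168.
e_ss = 8/K_v = 8/(1/168) = 1344.

1344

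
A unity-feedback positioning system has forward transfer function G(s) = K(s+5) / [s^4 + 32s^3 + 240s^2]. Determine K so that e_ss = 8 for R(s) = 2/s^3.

12

Lowest-order denominator term is 240s^2, so the open loop has 2 poles at the origin → type 2 system.
K_a = lim_{s→0} s^2·G(s) = K·5 / 240 = (1/48)·K.
e_ss = 2/K_a = 8 ⇒ K_a = 0.25 ⇒ K = 0.25/(1/48) = 12.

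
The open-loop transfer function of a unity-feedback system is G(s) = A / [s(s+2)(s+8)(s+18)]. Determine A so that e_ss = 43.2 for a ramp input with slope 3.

G(s) has one factor of s in the denominator, so the system is type 1.
K_v = lim_{s→0} s·G(s) = A / (2·8·18) = (1/288)·A.
e_ss = 3/K_v = 43.2 ⇒ K_v = 5/72 ⇒ A = (5/72)/(1/288) = 20.

20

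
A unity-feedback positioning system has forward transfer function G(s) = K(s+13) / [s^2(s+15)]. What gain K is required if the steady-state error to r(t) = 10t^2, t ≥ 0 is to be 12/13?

G(s) has two factors of s in the denominator, so the system is type 2.
K_a = lim_{s→0} s^2·G(s) = K·13 / (15) = (13/15)·K.
e_ss = 20/K_a = 12/13 ⇒ K_a = 65/3 ⇒ K = (65/3)/(13/15) = 25.

25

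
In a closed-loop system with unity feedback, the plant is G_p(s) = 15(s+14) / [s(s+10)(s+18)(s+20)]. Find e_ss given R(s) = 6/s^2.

System type = 1 (one pole at s=0).
K_v = lim_{s→0} s·G_p(s) = 15·14 / (10·18·20) = 7/120.
e_ss = 6/K_v = 6/(7/120) = 720/7.

720/7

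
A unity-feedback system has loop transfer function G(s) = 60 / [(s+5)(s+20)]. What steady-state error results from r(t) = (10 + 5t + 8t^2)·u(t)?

No free integrators in G(s): this is a type 0 system. Treating each term separately:
  • 10: e_ss = 10/(1+K_p) with K_p=0.6 → 6.25.
  • 5t: a type-0 system cannot track it, e_ss → ∞.
  • 8t^2: a type-0 system cannot track it, e_ss → ∞.
The unbounded component dominates.

infinity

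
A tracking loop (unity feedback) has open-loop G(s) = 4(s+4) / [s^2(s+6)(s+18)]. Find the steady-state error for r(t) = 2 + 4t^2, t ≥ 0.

54

System type = 2 (two poles at s=0). Taking each input component in turn:
  • 2: tracked with zero error.
  • 4t^2: e_ss = 8/K_a with K_a=4/27 → 54.
Total e_ss = 54.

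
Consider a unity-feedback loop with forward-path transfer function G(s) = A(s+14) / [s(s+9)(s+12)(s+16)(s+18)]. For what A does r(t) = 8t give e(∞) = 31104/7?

4

One free integrator in G(s): this is a type 1 system.
K_v = lim_{s→0} s·G(s) = A·14 / (9·12·16·18) = (7/15552)·A.
e_ss = 8/K_v = 31104/7 ⇒ K_v = 7/3888 ⇒ A = (7/3888)/(7/15552) = 4.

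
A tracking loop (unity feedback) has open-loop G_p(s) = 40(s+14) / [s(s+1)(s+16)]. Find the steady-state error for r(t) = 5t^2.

System type = 1 (one pole at s=0).
For a type-1 system K_a = 0, so e_ss to a parabolic input is unbounded.

infinity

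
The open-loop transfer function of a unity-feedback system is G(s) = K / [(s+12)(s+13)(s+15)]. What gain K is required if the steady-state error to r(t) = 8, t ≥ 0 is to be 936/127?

G(s) has no factors of s in the denominator, so the system is type 0.
K_p = lim_{s→0} G(s) = K / (12·13·15) = (1/2340)·K.
e_ss = 8/(1 + K_p) = 936/127 ⇒ 1 + (1/2340)·K = 127/117 ⇒ K = 200.

200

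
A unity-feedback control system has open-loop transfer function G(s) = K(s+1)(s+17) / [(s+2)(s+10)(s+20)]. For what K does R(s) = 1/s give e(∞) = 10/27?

G(s) has no factors of s in the denominator, so the system is type 0.
K_p = lim_{s→0} G(s) = K·1·17 / (2·10·20) = 0.0425·K.
e_ss = 1/(1 + K_p) = 10/27 ⇒ 1 + 0.0425·K = 2.7 ⇒ K = 40.

40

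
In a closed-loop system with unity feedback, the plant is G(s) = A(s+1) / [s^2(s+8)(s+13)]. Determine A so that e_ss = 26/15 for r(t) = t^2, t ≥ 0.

Two free integrators in G(s): this is a type 2 system.
K_a = lim_{s→0} s^2·G(s) = A·1 / (8·13) = (1/104)·A.
e_ss = 2/K_a = 26/15 ⇒ K_a = 15/13 ⇒ A = (15/13)/(1/104) = 120.

120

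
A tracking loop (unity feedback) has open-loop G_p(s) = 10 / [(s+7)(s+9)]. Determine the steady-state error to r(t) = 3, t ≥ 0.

The open loop has no poles at the origin → type 0 system.
K_p = lim_{s→0} G_p(s) = 10 / (7·9) = 10/63.
e_ss = 3/(1 + K_p) = 3/(73/63) = 189/73.

189/73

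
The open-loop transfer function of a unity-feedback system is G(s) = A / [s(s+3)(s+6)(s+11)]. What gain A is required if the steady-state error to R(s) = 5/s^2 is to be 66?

15

One free integrator in G(s): this is a type 1 system.
K_v = lim_{s→0} s·G(s) = A / (3·6·11) = (1/198)·A.
e_ss = 5/K_v = 66 ⇒ K_v = 5/66 ⇒ A = (5/66)/(1/198) = 15.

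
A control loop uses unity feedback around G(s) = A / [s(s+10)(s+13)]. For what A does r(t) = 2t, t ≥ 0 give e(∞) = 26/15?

G(s) has one factor of s in the denominator, so the system is type 1.
K_v = lim_{s→0} s·G(s) = A / (10·13) = (1/130)·A.
e_ss = 2/K_v = 26/15 ⇒ K_v = 15/13 ⇒ A = (15/13)/(1/130) = 150.

150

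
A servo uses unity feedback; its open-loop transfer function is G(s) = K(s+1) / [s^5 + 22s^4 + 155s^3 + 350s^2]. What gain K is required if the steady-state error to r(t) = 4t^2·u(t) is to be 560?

Factoring s^2 from the denominator leaves a polynomial with constant term 350, so the system is type 2.
K_a = lim_{s→0} s^2·G(s) = K·1 / 350 = (1/350)·K.
e_ss = 8/K_a = 560 ⇒ K_a = 1/70 ⇒ K = (1/70)/(1/350) = 5.

5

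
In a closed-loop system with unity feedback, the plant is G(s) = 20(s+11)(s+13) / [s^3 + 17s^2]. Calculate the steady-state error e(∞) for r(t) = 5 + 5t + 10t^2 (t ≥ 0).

17/143

Lowest-order denominator term is 17s^2, so the open loop has 2 poles at the origin → type 2 system. Treating each term separately:
  • 5: tracked with zero error.
  • 5t: tracked with zero error.
  • 10t^2: e_ss = 20/K_a with K_a=2860/17 → 17/143.
Total e_ss = 17/143.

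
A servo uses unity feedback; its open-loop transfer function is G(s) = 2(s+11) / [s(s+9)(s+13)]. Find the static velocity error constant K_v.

22/117

One free integrator in G(s): this is a type 1 system.
K_v = lim_{s→0} s·G(s) = 2·11 / (9·13) = 22/117.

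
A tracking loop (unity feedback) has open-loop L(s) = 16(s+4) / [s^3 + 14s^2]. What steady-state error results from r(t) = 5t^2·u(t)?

2.1875

The denominator has no term below 14s^2 — 2 poles at s=0, type 2.
K_a = lim_{s→0} s^2·L(s) = 16·4 / 14 = 32/7.
r(t) = 5t^2 gives R(s) = 10/s^3.
e_ss = 10/K_a = 10/(32/7) = 2.1875.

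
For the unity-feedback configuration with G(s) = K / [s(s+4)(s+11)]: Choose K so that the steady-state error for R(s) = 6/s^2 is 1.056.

250

One free integrator in G(s): this is a type 1 system.
K_v = lim_{s→0} s·G(s) = K / (4·11) = (1/44)·K.
e_ss = 6/K_v = 1.056 ⇒ K_v = 125/22 ⇒ K = (125/22)/(1/44) = 250.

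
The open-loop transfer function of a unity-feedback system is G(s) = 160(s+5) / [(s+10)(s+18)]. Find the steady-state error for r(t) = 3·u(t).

No free integrators in G(s): this is a type 0 system.
K_p = lim_{s→0} G(s) = 160·5 / (10·18) = 40/9.
e_ss = 3/(1 + K_p) = 3/(49/9) = 27/49.

27/49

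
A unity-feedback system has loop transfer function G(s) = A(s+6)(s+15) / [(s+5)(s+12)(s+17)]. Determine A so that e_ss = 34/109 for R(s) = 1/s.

No free integrators in G(s): this is a type 0 system.
K_p = lim_{s→0} G(s) = A·6·15 / (5·12·17) = (3/34)·A.
e_ss = 1/(1 + K_p) = 34/109 ⇒ 1 + (3/34)·A = 109/34 ⇒ A = 25.

25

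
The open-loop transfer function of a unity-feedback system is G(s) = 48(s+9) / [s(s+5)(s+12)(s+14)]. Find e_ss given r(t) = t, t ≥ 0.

System type = 1 (one pole at s=0).
K_v = lim_{s→0} s·G(s) = 48·9 / (5·12·14) = 18/35.
e_ss = 1/K_v = 1/(18/35) = 35/18.

35/18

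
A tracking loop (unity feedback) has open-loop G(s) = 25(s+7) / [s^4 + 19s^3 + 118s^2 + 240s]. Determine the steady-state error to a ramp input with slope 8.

Factoring s from the denominator leaves a polynomial with constant term 240, so the system is type 1.
K_v = lim_{s→0} s·G(s) = 25·7 / 240 = 35/48.
e_ss = 8/K_v = 8/(35/48) = 384/35.

384/35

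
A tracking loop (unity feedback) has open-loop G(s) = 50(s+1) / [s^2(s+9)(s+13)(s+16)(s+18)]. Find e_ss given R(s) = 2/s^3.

1347.84

G(s) has two factors of s in the denominator, so the system is type 2.
K_a = lim_{s→0} s^2·G(s) = 50·1 / (9·13·16·18) = 25/16848.
r(t) = t^2 gives R(s) = 2/s^3.
e_ss = 2/K_a = 2/(25/16848) = 1347.84.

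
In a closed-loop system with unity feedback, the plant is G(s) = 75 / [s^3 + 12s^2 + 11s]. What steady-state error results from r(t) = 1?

0

Factoring s from the denominator leaves a polynomial with constant term 11, so the system is type 1.
K_p = ∞ for a type-1 system; e_ss to a step is zero.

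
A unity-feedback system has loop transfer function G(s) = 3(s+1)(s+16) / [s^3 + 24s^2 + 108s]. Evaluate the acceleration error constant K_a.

Factoring s from the denominator leaves a polynomial with constant term 108, so the system is type 1.
K_a = lim_{s→0} s^2·G(s) = 0 (the extra factor of s kills the finite limit).

0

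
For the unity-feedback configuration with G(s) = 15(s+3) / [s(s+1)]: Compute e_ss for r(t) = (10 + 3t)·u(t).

1/15

G(s) has one factor of s in the denominator, so the system is type 1. Taking each input component in turn:
  • 10: tracked with zero error.
  • 3t: e_ss = 3/K_v with K_v=45 → 1/15.
Total e_ss = 1/15.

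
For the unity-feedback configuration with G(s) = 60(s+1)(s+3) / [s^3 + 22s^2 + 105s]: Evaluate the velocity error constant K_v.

12/7

The denominator has no term below 105s — 1 pole at s=0, type 1.
K_v = lim_{s→0} s·G(s) = 60·1·3 / 105 = 12/7.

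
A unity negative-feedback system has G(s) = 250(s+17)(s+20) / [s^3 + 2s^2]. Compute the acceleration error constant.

42500

Lowest-order denominator term is 2s^2, so the open loop has 2 poles at the origin → type 2 system.
K_a = lim_{s→0} s^2·G(s) = 250·17·20 / 2 = 42500.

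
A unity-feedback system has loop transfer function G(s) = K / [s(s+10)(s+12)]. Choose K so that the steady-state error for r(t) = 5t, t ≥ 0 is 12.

One free integrator in G(s): this is a type 1 system.
K_v = lim_{s→0} s·G(s) = K / (10·12) = (1/120)·K.
e_ss = 5/K_v = 12 ⇒ K_v = 5/12 ⇒ K = (5/12)/(1/120) = 50.

50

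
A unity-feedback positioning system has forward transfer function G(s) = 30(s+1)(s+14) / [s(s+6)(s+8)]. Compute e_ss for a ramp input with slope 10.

The open loop has one pole at the origin → type 1 system.
K_v = lim_{s→0} s·G(s) = 30·1·14 / (6·8) = 8.75.
e_ss = 10/K_v = 10/8.75 = 8/7.

8/7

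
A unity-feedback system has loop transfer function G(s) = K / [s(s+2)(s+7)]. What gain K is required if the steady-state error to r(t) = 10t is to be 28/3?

15

System type = 1 (one pole at s=0).
K_v = lim_{s→0} s·G(s) = K / (2·7) = (1/14)·K.
e_ss = 10/K_v = 28/3 ⇒ K_v = 15/14 ⇒ K = (15/14)/(1/14) = 15.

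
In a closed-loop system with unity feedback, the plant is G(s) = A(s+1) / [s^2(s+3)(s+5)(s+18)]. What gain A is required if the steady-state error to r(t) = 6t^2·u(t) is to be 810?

4

System type = 2 (two poles at s=0).
K_a = lim_{s→0} s^2·G(s) = A·1 / (3·5·18) = (1/270)·A.
e_ss = 12/K_a = 810 ⇒ K_a = 2/135 ⇒ A = (2/135)/(1/270) = 4.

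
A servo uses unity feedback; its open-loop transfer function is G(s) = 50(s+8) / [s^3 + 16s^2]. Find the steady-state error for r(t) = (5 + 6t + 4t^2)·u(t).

0.32

Lowest-order denominator term is 16s^2, so the open loop has 2 poles at the origin → type 2 system. Treating each term separately:
  • 5: tracked with zero error.
  • 6t: tracked with zero error.
  • 4t^2: e_ss = 8/K_a with K_a=25 → 0.32.
Total e_ss = 0.32.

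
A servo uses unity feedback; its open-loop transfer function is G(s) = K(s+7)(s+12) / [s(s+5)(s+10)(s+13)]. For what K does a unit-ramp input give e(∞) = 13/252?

The open loop has one pole at the origin → type 1 system.
K_v = lim_{s→0} s·G(s) = K·7·12 / (5·10·13) = (42/325)·K.
e_ss = 1/K_v = 13/252 ⇒ K_v = 252/13 ⇒ K = (252/13)/(42/325) = 150.

150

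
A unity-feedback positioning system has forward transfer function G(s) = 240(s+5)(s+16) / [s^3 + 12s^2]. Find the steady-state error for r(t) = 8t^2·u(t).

Factoring s^2 from the denominator leaves a polynomial with constant term 12, so the system is type 2.
K_a = lim_{s→0} s^2·G(s) = 240·5·16 / 12 = 1600.
r(t) = 8t^2 gives R(s) = 16/s^3.
e_ss = 16/K_a = 16/1600 = 0.01.

0.01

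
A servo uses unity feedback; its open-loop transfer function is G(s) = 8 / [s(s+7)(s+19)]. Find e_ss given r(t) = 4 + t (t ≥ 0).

16.625

G(s) has one factor of s in the denominator, so the system is type 1. Taking each input component in turn:
  • 4: tracked with zero error.
  • t: e_ss = 1/K_v with K_v=8/133 → 16.625.
Total e_ss = 16.625.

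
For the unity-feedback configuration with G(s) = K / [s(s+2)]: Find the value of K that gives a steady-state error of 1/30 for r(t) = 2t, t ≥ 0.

G(s) has one factor of s in the denominator, so the system is type 1.
K_v = lim_{s→0} s·G(s) = K / (2) = 0.5·K.
e_ss = 2/K_v = 1/30 ⇒ K_v = 60 ⇒ K = 60/0.5 = 120.

120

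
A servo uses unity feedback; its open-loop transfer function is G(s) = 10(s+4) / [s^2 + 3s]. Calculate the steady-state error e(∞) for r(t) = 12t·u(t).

Lowest-order denominator term is 3s, so the open loop has 1 pole at the origin → type 1 system.
K_v = lim_{s→0} s·G(s) = 10·4 / 3 = 40/3.
e_ss = 12/K_v = 12/(40/3) = 0.9.

0.9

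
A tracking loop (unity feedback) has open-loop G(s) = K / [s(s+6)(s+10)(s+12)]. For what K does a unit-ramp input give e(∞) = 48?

15

One free integrator in G(s): this is a type 1 system.
K_v = lim_{s→0} s·G(s) = K / (6·10·12) = (1/720)·K.
e_ss = 1/K_v = 48 ⇒ K_v = 1/48 ⇒ K = (1/48)/(1/720) = 15.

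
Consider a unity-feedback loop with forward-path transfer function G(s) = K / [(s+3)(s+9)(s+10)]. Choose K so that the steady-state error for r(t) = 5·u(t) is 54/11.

The open loop has no poles at the origin → type 0 system.
K_p = lim_{s→0} G(s) = K / (3·9·10) = (1/270)·K.
e_ss = 5/(1 + K_p) = 54/11 ⇒ 1 + (1/270)·K = 55/54 ⇒ K = 5.

5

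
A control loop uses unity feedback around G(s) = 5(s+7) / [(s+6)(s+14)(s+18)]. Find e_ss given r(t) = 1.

G(s) has no factors of s in the denominator, so the system is type 0.
K_p = lim_{s→0} G(s) = 5·7 / (6·14·18) = 5/216.
e_ss = 1/(1 + K_p) = 1/(221/216) = 216/221.

216/221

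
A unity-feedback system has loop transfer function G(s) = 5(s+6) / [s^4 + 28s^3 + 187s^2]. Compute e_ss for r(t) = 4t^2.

Lowest-order denominator term is 187s^2, so the open loop has 2 poles at the origin → type 2 system.
K_a = lim_{s→0} s^2·G(s) = 5·6 / 187 = 30/187.
r(t) = 4t^2 gives R(s) = 8/s^3.
e_ss = 8/K_a = 8/(30/187) = 748/15.

748/15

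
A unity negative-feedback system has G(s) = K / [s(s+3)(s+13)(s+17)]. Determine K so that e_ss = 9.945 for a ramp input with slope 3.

The open loop has one pole at the origin → type 1 system.
K_v = lim_{s→0} s·G(s) = K / (3·13·17) = (1/663)·K.
e_ss = 3/K_v = 9.945 ⇒ K_v = 200/663 ⇒ K = (200/663)/(1/663) = 200.

200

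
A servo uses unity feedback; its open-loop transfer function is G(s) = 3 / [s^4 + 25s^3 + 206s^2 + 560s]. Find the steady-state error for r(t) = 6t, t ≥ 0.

1120

Factoring s from the denominator leaves a polynomial with constant term 560, so the system is type 1.
K_v = lim_{s→0} s·G(s) = 3 / 560 = 3/560.
e_ss = 6/K_v = 6/(3/560) = 1120.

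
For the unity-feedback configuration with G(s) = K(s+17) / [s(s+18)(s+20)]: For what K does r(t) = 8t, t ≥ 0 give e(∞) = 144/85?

System type = 1 (one pole at s=0).
K_v = lim_{s→0} s·G(s) = K·17 / (18·20) = (17/360)·K.
e_ss = 8/K_v = 144/85 ⇒ K_v = 85/18 ⇒ K = (85/18)/(17/360) = 100.

100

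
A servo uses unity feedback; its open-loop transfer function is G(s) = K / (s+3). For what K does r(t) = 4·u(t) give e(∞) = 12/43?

The open loop has no poles at the origin → type 0 system.
K_p = lim_{s→0} G(s) = K / (3) = (1/3)·K.
e_ss = 4/(1 + K_p) = 12/43 ⇒ 1 + (1/3)·K = 43/3 ⇒ K = 40.

40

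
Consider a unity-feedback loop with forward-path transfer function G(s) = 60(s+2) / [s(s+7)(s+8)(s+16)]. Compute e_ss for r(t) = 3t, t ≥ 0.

One free integrator in G(s): this is a type 1 system.
K_v = lim_{s→0} s·G(s) = 60·2 / (7·8·16) = 15/112.
e_ss = 3/K_v = 3/(15/112) = 22.4.

22.4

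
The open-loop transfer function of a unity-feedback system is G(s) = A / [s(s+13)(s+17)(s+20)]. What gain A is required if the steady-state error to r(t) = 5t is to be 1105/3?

60

System type = 1 (one pole at s=0).
K_v = lim_{s→0} s·G(s) = A / (13·17·20) = (1/4420)·A.
e_ss = 5/K_v = 1105/3 ⇒ K_v = 3/221 ⇒ A = (3/221)/(1/4420) = 60.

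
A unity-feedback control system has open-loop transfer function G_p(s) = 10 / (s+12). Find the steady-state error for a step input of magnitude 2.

12/11

G_p(s) has no factors of s in the denominator, so the system is type 0.
K_p = lim_{s→0} G_p(s) = 10 / (12) = 5/6.
e_ss = 2/(1 + K_p) = 2/(11/6) = 12/11.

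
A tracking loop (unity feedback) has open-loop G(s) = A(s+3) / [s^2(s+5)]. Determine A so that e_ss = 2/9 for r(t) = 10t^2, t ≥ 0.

150

The open loop has two poles at the origin → type 2 system.
K_a = lim_{s→0} s^2·G(s) = A·3 / (5) = 0.6·A.
e_ss = 20/K_a = 2/9 ⇒ K_a = 90 ⇒ A = 90/0.6 = 150.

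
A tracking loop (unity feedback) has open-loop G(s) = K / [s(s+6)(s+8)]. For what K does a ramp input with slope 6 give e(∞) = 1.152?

250

The open loop has one pole at the origin → type 1 system.
K_v = lim_{s→0} s·G(s) = K / (6·8) = (1/48)·K.
e_ss = 6/K_v = 1.152 ⇒ K_v = 125/24 ⇒ K = (125/24)/(1/48) = 250.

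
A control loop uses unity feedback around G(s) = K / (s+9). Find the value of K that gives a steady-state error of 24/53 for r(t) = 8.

150

No free integrators in G(s): this is a type 0 system.
K_p = lim_{s→0} G(s) = K / (9) = (1/9)·K.
e_ss = 8/(1 + K_p) = 24/53 ⇒ 1 + (1/9)·K = 53/3 ⇒ K = 150.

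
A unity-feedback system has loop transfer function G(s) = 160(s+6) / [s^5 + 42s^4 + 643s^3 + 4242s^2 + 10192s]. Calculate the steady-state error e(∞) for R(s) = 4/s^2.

Lowest-order denominator term is 10192s, so the open loop has 1 pole at the origin → type 1 system.
K_v = lim_{s→0} s·G(s) = 160·6 / 10192 = 60/637.
e_ss = 4/K_v = 4/(60/637) = 637/15.

637/15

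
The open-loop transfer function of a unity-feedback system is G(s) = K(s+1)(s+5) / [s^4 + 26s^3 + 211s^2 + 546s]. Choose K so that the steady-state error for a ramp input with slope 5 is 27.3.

20

The denominator has no term below 546s — 1 pole at s=0, type 1.
K_v = lim_{s→0} s·G(s) = K·1·5 / 546 = (5/546)·K.
e_ss = 5/K_v = 27.3 ⇒ K_v = 50/273 ⇒ K = (50/273)/(5/546) = 20.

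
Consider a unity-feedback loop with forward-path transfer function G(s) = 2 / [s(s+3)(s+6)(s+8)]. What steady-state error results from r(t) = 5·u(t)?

G(s) has one factor of s in the denominator, so the system is type 1.
K_p = ∞ for a type-1 system; e_ss to a step is zero.

0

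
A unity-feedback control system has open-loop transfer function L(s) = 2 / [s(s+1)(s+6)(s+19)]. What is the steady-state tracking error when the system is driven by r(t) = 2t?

L(s) has one factor of s in the denominator, so the system is type 1.
K_v = lim_{s→0} s·L(s) = 2 / (1·6·19) = 1/57.
e_ss = 2/K_v = 2/(1/57) = 114.

114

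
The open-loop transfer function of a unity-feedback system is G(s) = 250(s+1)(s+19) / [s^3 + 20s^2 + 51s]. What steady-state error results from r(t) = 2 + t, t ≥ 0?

The denominator has no term below 51s — 1 pole at s=0, type 1. By superposition:
  • 2: tracked with zero error.
  • t: e_ss = 1/K_v with K_v=4750/51 → 51/4750.
Total e_ss = 51/4750.

51/4750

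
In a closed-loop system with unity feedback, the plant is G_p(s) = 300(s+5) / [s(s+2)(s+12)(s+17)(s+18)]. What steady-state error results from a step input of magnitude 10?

One free integrator in G_p(s): this is a type 1 system.
K_p = ∞ for a type-1 system; e_ss to a step is zero.

0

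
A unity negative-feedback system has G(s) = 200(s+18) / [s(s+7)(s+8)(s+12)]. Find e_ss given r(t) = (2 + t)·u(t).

One free integrator in G(s): this is a type 1 system. By superposition:
  • 2: tracked with zero error.
  • t: e_ss = 1/K_v with K_v=75/14 → 14/75.
Total e_ss = 14/75.

14/75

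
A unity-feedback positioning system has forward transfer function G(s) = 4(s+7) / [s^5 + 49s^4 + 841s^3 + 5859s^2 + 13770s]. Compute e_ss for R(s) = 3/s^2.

The denominator has no term below 13770s — 1 pole at s=0, type 1.
K_v = lim_{s→0} s·G(s) = 4·7 / 13770 = 14/6885.
e_ss = 3/K_v = 3/(14/6885) = 20655/14.

20655/14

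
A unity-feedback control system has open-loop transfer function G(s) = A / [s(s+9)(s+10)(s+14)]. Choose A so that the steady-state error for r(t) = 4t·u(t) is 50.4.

100

One free integrator in G(s): this is a type 1 system.
K_v = lim_{s→0} s·G(s) = A / (9·10·14) = (1/1260)·A.
e_ss = 4/K_v = 50.4 ⇒ K_v = 5/63 ⇒ A = (5/63)/(1/1260) = 100.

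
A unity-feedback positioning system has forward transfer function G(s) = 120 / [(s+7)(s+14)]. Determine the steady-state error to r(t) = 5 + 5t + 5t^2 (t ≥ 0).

infinity

G(s) has no factors of s in the denominator, so the system is type 0. By superposition:
  • 5: e_ss = 5/(1+K_p) with K_p=60/49 → 245/109.
  • 5t: a type-0 system cannot track it, e_ss → ∞.
  • 5t^2: a type-0 system cannot track it, e_ss → ∞.
The unbounded component dominates.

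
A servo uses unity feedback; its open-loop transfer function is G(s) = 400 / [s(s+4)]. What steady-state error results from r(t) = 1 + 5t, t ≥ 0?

The open loop has one pole at the origin → type 1 system. Taking each input component in turn:
  • 1: tracked with zero error.
  • 5t: e_ss = 5/K_v with K_v=100 → 0.05.
Total e_ss = 0.05.

0.05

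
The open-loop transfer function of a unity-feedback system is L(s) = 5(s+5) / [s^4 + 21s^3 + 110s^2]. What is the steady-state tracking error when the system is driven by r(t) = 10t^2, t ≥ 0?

88

Factoring s^2 from the denominator leaves a polynomial with constant term 110, so the system is type 2.
K_a = lim_{s→0} s^2·L(s) = 5·5 / 110 = 5/22.
r(t) = 10t^2 gives R(s) = 20/s^3.
e_ss = 20/K_a = 20/(5/22) = 88.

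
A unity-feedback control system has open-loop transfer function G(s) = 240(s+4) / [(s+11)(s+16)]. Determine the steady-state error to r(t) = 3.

G(s) has no factors of s in the denominator, so the system is type 0.
K_p = lim_{s→0} G(s) = 240·4 / (11·16) = 60/11.
e_ss = 3/(1 + K_p) = 3/(71/11) = 33/71.

33/71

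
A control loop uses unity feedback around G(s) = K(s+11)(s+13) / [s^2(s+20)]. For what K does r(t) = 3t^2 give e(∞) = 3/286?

80

System type = 2 (two poles at s=0).
K_a = lim_{s→0} s^2·G(s) = K·11·13 / (20) = 7.15·K.
e_ss = 6/K_a = 3/286 ⇒ K_a = 572 ⇒ K = 572/7.15 = 80.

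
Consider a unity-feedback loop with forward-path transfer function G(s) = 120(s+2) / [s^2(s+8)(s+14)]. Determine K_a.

15/7

System type = 2 (two poles at s=0).
K_a = lim_{s→0} s^2·G(s) = 120·2 / (8·14) = 15/7.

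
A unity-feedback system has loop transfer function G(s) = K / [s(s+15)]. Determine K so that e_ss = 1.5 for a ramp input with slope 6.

60

One free integrator in G(s): this is a type 1 system.
K_v = lim_{s→0} s·G(s) = K / (15) = (1/15)·K.
e_ss = 6/K_v = 1.5 ⇒ K_v = 4 ⇒ K = 4/(1/15) = 60.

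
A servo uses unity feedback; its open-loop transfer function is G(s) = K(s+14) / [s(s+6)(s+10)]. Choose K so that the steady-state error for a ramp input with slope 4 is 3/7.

G(s) has one factor of s in the denominator, so the system is type 1.
K_v = lim_{s→0} s·G(s) = K·14 / (6·10) = (7/30)·K.
e_ss = 4/K_v = 3/7 ⇒ K_v = 28/3 ⇒ K = (28/3)/(7/30) = 40.

40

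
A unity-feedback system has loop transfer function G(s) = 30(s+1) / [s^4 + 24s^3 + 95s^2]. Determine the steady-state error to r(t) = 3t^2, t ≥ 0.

Factoring s^2 from the denominator leaves a polynomial with constant term 95, so the system is type 2.
K_a = lim_{s→0} s^2·G(s) = 30·1 / 95 = 6/19.
r(t) = 3t^2 gives R(s) = 6/s^3.
e_ss = 6/K_a = 6/(6/19) = 19.

19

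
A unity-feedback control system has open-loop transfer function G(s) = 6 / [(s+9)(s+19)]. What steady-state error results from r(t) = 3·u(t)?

171/59

System type = 0 (no poles at s=0).
K_p = lim_{s→0} G(s) = 6 / (9·19) = 2/57.
e_ss = 3/(1 + K_p) = 3/(59/57) = 171/59.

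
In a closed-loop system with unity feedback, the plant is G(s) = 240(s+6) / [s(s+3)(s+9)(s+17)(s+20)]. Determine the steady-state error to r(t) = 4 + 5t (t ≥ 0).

System type = 1 (one pole at s=0). By superposition:
  • 4: tracked with zero error.
  • 5t: e_ss = 5/K_v with K_v=8/51 → 31.875.
Total e_ss = 31.875.

31.875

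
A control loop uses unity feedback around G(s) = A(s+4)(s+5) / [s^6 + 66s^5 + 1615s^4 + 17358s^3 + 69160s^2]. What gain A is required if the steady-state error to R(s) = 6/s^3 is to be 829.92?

Lowest-order denominator term is 69160s^2, so the open loop has 2 poles at the origin → type 2 system.
K_a = lim_{s→0} s^2·G(s) = A·4·5 / 69160 = (1/3458)·A.
e_ss = 6/K_a = 829.92 ⇒ K_a = 25/3458 ⇒ A = (25/3458)/(1/3458) = 25.

25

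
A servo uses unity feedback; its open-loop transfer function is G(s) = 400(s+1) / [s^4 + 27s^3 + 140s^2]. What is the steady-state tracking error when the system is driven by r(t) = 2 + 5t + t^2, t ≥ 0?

Lowest-order denominator term is 140s^2, so the open loop has 2 poles at the origin → type 2 system. By superposition:
  • 2: tracked with zero error.
  • 5t: tracked with zero error.
  • t^2: e_ss = 2/K_a with K_a=20/7 → 0.7.
Total e_ss = 0.7.

0.7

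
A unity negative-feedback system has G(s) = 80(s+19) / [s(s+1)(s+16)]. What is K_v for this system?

95

System type = 1 (one pole at s=0).
K_v = lim_{s→0} s·G(s) = 80·19 / (1·16) = 95.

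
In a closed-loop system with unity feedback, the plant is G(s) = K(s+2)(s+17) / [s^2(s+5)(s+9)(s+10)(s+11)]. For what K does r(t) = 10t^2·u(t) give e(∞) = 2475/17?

System type = 2 (two poles at s=0).
K_a = lim_{s→0} s^2·G(s) = K·2·17 / (5·9·10·11) = (17/2475)·K.
e_ss = 20/K_a = 2475/17 ⇒ K_a = 68/495 ⇒ K = (68/495)/(17/2475) = 20.

20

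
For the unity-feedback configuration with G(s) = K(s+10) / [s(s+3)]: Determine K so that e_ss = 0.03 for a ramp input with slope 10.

100

G(s) has one factor of s in the denominator, so the system is type 1.
K_v = lim_{s→0} s·G(s) = K·10 / (3) = (10/3)·K.
e_ss = 10/K_v = 0.03 ⇒ K_v = 1000/3 ⇒ K = (1000/3)/(10/3) = 100.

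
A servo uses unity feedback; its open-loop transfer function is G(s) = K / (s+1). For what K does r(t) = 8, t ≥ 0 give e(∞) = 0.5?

15

G(s) has no factors of s in the denominator, so the system is type 0.
K_p = lim_{s→0} G(s) = K / (1) = 1·K.
e_ss = 8/(1 + K_p) = 0.5 ⇒ 1 + 1·K = 16 ⇒ K = 15.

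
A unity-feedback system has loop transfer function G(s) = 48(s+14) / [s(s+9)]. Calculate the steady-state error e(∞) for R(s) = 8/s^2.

3/28

G(s) has one factor of s in the denominator, so the system is type 1.
K_v = lim_{s→0} s·G(s) = 48·14 / (9) = 224/3.
e_ss = 8/K_v = 8/(224/3) = 3/28.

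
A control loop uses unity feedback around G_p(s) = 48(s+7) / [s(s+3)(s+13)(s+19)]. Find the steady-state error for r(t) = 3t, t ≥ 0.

741/112

The open loop has one pole at the origin → type 1 system.
K_v = lim_{s→0} s·G_p(s) = 48·7 / (3·13·19) = 112/247.
e_ss = 3/K_v = 3/(112/247) = 741/112.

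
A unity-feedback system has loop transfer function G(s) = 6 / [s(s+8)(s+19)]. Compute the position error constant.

K_p = lim_{s→0} G(s); with 1 pole at the origin the limit diverges, so K_p = ∞.

infinity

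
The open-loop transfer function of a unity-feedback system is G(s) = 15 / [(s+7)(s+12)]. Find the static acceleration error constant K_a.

No free integrators in G(s): this is a type 0 system.
K_a = lim_{s→0} s^2·G(s) = 0 (the extra factor of s kills the finite limit).

0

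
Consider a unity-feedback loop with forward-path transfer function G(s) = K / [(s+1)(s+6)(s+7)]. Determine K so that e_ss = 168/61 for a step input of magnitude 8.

System type = 0 (no poles at s=0).
K_p = lim_{s→0} G(s) = K / (1·6·7) = (1/42)·K.
e_ss = 8/(1 + K_p) = 168/61 ⇒ 1 + (1/42)·K = 61/21 ⇒ K = 80.

80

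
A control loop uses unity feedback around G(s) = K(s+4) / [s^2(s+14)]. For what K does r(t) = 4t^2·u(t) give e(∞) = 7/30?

The open loop has two poles at the origin → type 2 system.
K_a = lim_{s→0} s^2·G(s) = K·4 / (14) = (2/7)·K.
e_ss = 8/K_a = 7/30 ⇒ K_a = 240/7 ⇒ K = (240/7)/(2/7) = 120.

120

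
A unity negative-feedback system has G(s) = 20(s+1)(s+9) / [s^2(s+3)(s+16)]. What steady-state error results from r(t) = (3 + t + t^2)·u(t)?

8/15

Two free integrators in G(s): this is a type 2 system. Taking each input component in turn:
  • 3: tracked with zero error.
  • t: tracked with zero error.
  • t^2: e_ss = 2/K_a with K_a=3.75 → 8/15.
Total e_ss = 8/15.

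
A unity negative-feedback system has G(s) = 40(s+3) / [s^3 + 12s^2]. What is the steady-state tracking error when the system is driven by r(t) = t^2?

0.2

The denominator has no term below 12s^2 — 2 poles at s=0, type 2.
K_a = lim_{s→0} s^2·G(s) = 40·3 / 12 = 10.
r(t) = t^2 gives R(s) = 2/s^3.
e_ss = 2/K_a = 2/10 = 0.2.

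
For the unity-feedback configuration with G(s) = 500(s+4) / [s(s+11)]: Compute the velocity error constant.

G(s) has one factor of s in the denominator, so the system is type 1.
K_v = lim_{s→0} s·G(s) = 500·4 / (11) = 2000/11.

2000/11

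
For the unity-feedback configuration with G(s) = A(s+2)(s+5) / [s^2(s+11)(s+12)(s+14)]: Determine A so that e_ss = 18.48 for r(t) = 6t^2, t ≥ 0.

120

The open loop has two poles at the origin → type 2 system.
K_a = lim_{s→0} s^2·G(s) = A·2·5 / (11·12·14) = (5/924)·A.
e_ss = 12/K_a = 18.48 ⇒ K_a = 50/77 ⇒ A = (50/77)/(5/924) = 120.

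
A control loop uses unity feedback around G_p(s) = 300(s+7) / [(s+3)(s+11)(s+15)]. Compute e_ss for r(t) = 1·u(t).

33/173

The open loop has no poles at the origin → type 0 system.
K_p = lim_{s→0} G_p(s) = 300·7 / (3·11·15) = 140/33.
e_ss = 1/(1 + K_p) = 1/(173/33) = 33/173.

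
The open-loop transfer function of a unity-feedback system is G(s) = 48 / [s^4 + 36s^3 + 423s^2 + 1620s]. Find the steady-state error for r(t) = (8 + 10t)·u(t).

337.5

Factoring s from the denominator leaves a polynomial with constant term 1620, so the system is type 1. Treating each term separately:
  • 8: tracked with zero error.
  • 10t: e_ss = 10/K_v with K_v=4/135 → 337.5.
Total e_ss = 337.5.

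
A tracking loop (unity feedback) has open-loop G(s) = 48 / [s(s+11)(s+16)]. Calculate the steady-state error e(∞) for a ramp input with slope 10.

110/3

One free integrator in G(s): this is a type 1 system.
K_v = lim_{s→0} s·G(s) = 48 / (11·16) = 3/11.
e_ss = 10/K_v = 10/(3/11) = 110/3.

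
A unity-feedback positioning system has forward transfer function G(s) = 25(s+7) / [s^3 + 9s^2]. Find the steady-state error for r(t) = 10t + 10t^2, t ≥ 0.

36/35

Factoring s^2 from the denominator leaves a polynomial with constant term 9, so the system is type 2. By superposition:
  • 10t: tracked with zero error.
  • 10t^2: e_ss = 20/K_a with K_a=175/9 → 36/35.
Total e_ss = 36/35.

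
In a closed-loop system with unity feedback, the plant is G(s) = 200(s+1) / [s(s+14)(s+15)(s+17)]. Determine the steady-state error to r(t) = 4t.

G(s) has one factor of s in the denominator, so the system is type 1.
K_v = lim_{s→0} s·G(s) = 200·1 / (14·15·17) = 20/357.
e_ss = 4/K_v = 4/(20/357) = 71.4.

71.4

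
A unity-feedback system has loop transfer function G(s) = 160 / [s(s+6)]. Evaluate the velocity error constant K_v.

80/3

G(s) has one factor of s in the denominator, so the system is type 1.
K_v = lim_{s→0} s·G(s) = 160 / (6) = 80/3.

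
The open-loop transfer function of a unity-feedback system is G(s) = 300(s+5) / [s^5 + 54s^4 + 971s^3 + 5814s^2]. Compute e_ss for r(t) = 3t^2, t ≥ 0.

Lowest-order denominator term is 5814s^2, so the open loop has 2 poles at the origin → type 2 system.
K_a = lim_{s→0} s^2·G(s) = 300·5 / 5814 = 250/969.
r(t) = 3t^2 gives R(s) = 6/s^3.
e_ss = 6/K_a = 6/(250/969) = 23.256.

23.256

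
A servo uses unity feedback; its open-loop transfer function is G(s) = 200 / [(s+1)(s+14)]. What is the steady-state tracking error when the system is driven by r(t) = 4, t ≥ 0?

The open loop has no poles at the origin → type 0 system.
K_p = lim_{s→0} G(s) = 200 / (1·14) = 100/7.
e_ss = 4/(1 + K_p) = 4/(107/7) = 28/107.

28/107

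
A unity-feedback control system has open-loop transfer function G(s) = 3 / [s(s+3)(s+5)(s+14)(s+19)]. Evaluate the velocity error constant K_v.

1/1330

One free integrator in G(s): this is a type 1 system.
K_v = lim_{s→0} s·G(s) = 3 / (3·5·14·19) = 1/1330.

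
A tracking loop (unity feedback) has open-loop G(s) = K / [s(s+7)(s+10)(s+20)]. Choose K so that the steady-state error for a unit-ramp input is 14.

System type = 1 (one pole at s=0).
K_v = lim_{s→0} s·G(s) = K / (7·10·20) = (1/1400)·K.
e_ss = 1/K_v = 14 ⇒ K_v = 1/14 ⇒ K = (1/14)/(1/1400) = 100.

100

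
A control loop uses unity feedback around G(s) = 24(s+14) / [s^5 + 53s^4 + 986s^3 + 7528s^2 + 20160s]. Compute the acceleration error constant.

0

Lowest-order denominator term is 20160s, so the open loop has 1 pole at the origin → type 1 system.
K_a = lim_{s→0} s^2·G(s) = 0 (the extra factor of s kills the finite limit).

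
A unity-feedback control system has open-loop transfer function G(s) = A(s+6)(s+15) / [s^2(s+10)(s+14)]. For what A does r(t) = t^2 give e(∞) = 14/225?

The open loop has two poles at the origin → type 2 system.
K_a = lim_{s→0} s^2·G(s) = A·6·15 / (10·14) = (9/14)·A.
e_ss = 2/K_a = 14/225 ⇒ K_a = 225/7 ⇒ A = (225/7)/(9/14) = 50.

50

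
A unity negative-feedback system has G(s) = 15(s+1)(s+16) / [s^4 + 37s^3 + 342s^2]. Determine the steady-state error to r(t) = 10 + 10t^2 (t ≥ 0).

28.5

Factoring s^2 from the denominator leaves a polynomial with constant term 342, so the system is type 2. Treating each term separately:
  • 10: tracked with zero error.
  • 10t^2: e_ss = 20/K_a with K_a=40/57 → 28.5.
Total e_ss = 28.5.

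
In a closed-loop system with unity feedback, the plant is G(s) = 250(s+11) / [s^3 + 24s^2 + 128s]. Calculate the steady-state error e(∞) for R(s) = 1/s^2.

The denominator has no term below 128s — 1 pole at s=0, type 1.
K_v = lim_{s→0} s·G(s) = 250·11 / 128 = 1375/64.
e_ss = 1/K_v = 1/(1375/64) = 64/1375.

64/1375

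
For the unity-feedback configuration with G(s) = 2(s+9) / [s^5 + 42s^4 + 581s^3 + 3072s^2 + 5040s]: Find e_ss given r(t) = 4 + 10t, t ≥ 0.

2800

Lowest-order denominator term is 5040s, so the open loop has 1 pole at the origin → type 1 system. Taking each input component in turn:
  • 4: tracked with zero error.
  • 10t: e_ss = 10/K_v with K_v=1/280 → 2800.
Total e_ss = 2800.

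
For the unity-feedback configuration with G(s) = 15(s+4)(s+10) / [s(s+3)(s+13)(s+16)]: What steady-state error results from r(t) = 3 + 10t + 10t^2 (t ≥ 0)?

infinity

G(s) has one factor of s in the denominator, so the system is type 1. By superposition:
  • 3: tracked with zero error.
  • 10t: e_ss = 10/K_v with K_v=25/26 → 10.4.
  • 10t^2: a type-1 system cannot track it, e_ss → ∞.
The unbounded component dominates.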